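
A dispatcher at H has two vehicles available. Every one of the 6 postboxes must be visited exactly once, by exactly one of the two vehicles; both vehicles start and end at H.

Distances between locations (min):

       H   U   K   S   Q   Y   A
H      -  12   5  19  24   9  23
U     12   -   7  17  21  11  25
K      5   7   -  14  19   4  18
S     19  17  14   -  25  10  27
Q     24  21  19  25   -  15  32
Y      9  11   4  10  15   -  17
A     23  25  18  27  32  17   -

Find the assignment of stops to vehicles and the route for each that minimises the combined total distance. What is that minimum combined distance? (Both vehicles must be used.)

Minimum combined distance: 118 min.

Check every non-empty split of the stops between the two vehicles; for each half take its own optimal tour:
  {U} + {K, S, Q, Y, A}: 24 + 99 = 123
  {K} + {U, S, Q, Y, A}: 10 + 108 = 118
  {U, K} + {S, Q, Y, A}: 24 + 99 = 123
  {S} + {U, K, Q, Y, A}: 38 + 88 = 126
  {U, S} + {K, Q, Y, A}: 48 + 79 = 127
  {K, S} + {U, Q, Y, A}: 38 + 88 = 126
  … (31 splits in total)
Best: vehicle 1 H → K → H = 10; vehicle 2 H → U → Q → S → Y → A → H = 108; combined 118.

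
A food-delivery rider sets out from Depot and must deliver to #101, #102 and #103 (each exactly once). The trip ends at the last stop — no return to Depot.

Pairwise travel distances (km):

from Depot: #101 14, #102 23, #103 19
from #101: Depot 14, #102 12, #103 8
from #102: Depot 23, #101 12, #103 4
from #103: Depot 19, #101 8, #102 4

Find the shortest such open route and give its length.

Shortest open route: 26 km.

There are 3! = 6 possible orderings.
Depot → #101 → #102 → #103: 14+12+4 = 30
Depot → #101 → #103 → #102: 14+8+4 = 26
Depot → #102 → #101 → #103: 23+12+8 = 43
Depot → #102 → #103 → #101: 23+4+8 = 35
Depot → #103 → #101 → #102: 19+8+12 = 39
Depot → #103 → #102 → #101: 19+4+12 = 35
The minimum is 26.
One shortest path: Depot → #101 → #103 → #102.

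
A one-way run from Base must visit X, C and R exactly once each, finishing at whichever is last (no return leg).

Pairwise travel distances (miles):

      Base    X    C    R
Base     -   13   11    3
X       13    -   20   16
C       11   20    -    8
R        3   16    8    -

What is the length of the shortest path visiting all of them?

There are 3! = 6 possible orderings.
Base - X - C - R: 13+20+8 = 41
Base - X - R - C: 13+16+8 = 37
Base - C - X - R: 11+20+16 = 47
Base - C - R - X: 11+8+16 = 35
Base - R - X - C: 3+16+20 = 39
Base - R - C - X: 3+8+20 = 31
The minimum is 31.
One shortest path: Base → R → C → X.

Minimum one-way distance = 31 miles.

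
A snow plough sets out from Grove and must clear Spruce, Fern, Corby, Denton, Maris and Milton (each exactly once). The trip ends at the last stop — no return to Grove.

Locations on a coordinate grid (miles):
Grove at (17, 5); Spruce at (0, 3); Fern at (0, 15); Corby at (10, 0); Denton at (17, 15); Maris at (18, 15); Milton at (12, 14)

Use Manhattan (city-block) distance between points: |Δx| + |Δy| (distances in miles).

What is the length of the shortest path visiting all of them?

Shortest open route: 56 miles.

There are 6! = 720 possible orderings.
Grove - Spruce - Fern - Corby - Denton - Maris - Milton: 19+12+25+22+1+7 = 86
Grove - Spruce - Fern - Corby - Denton - Milton - Maris: 19+12+25+22+6+7 = 91
Grove - Spruce - Fern - Corby - Maris - Denton - Milton: 19+12+25+23+1+6 = 86
Grove - Spruce - Fern - Corby - Maris - Milton - Denton: 19+12+25+23+7+6 = 92
Grove - Spruce - Fern - Corby - Milton - Denton - Maris: 19+12+25+16+6+1 = 79
Grove - Spruce - Fern - Corby - Milton - Maris - Denton: 19+12+25+16+7+1 = 80
Grove - Spruce - Fern - Denton - Corby - Maris - Milton: 19+12+17+22+23+7 = 100
Grove - Spruce - Fern - Denton - Corby - Milton - Maris: 19+12+17+22+16+7 = 93
… (712 more)
Grove - Denton - Maris - Milton - Fern - Spruce - Corby: 10+1+7+13+12+13 = 56  ← best
The minimum is 56.
One shortest path: Grove → Denton → Maris → Milton → Fern → Spruce → Corby.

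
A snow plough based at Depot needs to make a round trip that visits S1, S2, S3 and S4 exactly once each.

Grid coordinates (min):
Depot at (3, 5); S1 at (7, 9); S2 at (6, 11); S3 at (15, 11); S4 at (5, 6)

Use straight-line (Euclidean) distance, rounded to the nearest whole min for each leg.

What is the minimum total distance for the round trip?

With 4 stops there are 4!/2 = 12 distinct round trips (a route and its reverse cost the same).
Depot → S1 → S2 → S3 → S4 → Depot: 6+2+9+11+2 = 30
Depot → S1 → S2 → S4 → S3 → Depot: 6+2+5+11+13 = 37
Depot → S1 → S3 → S2 → S4 → Depot: 6+8+9+5+2 = 30
Depot → S1 → S3 → S4 → S2 → Depot: 6+8+11+5+7 = 37
Depot → S1 → S4 → S2 → S3 → Depot: 6+4+5+9+13 = 37
Depot → S1 → S4 → S3 → S2 → Depot: 6+4+11+9+7 = 37
Depot → S2 → S1 → S3 → S4 → Depot: 7+2+8+11+2 = 30
Depot → S2 → S1 → S4 → S3 → Depot: 7+2+4+11+13 = 37
Depot → S2 → S3 → S1 → S4 → Depot: 7+9+8+4+2 = 30
Depot → S2 → S4 → S1 → S3 → Depot: 7+5+4+8+13 = 37
Depot → S3 → S1 → S2 → S4 → Depot: 13+8+2+5+2 = 30
Depot → S3 → S2 → S1 → S4 → Depot: 13+9+2+4+2 = 30
The minimum is 30.
One optimal route: Depot → S1 → S2 → S3 → S4 → Depot (or its reverse).

30 min — the shortest possible round trip.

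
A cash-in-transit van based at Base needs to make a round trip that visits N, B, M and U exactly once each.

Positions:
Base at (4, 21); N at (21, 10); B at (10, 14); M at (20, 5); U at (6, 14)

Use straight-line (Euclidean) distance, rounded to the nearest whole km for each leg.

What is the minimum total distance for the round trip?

Shortest round trip = 49 km.

Base → N → B → M → U → Base: 20+12+13+17+7 = 69
Base → N → B → U → M → Base: 20+12+4+17+23 = 76
Base → N → M → B → U → Base: 20+5+13+4+7 = 49
Base → N → M → U → B → Base: 20+5+17+4+9 = 55
Base → N → U → B → M → Base: 20+16+4+13+23 = 76
Base → N → U → M → B → Base: 20+16+17+13+9 = 75
Base → B → N → M → U → Base: 9+12+5+17+7 = 50
Base → B → N → U → M → Base: 9+12+16+17+23 = 77
Base → B → M → N → U → Base: 9+13+5+16+7 = 50
Base → B → U → N → M → Base: 9+4+16+5+23 = 57
Base → M → N → B → U → Base: 23+5+12+4+7 = 51
Base → M → B → N → U → Base: 23+13+12+16+7 = 71
The minimum is 49.
One optimal route: Base → N → M → B → U → Base (or its reverse).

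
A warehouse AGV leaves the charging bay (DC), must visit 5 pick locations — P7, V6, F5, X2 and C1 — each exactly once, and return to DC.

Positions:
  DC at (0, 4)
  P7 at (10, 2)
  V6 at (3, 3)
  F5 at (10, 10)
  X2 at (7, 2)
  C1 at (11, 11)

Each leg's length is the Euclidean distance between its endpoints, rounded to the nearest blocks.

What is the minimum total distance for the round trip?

Shortest round trip = 32 blocks.

With 5 stops there are 5!/2 = 60 distinct round trips (a route and its reverse cost the same).
DC → P7 → V6 → F5 → X2 → C1 → DC: 10+7+10+9+10+13 = 59
DC → P7 → V6 → F5 → C1 → X2 → DC: 10+7+10+1+10+7 = 45
DC → P7 → V6 → X2 → F5 → C1 → DC: 10+7+4+9+1+13 = 44
DC → P7 → V6 → X2 → C1 → F5 → DC: 10+7+4+10+1+12 = 44
DC → P7 → V6 → C1 → F5 → X2 → DC: 10+7+11+1+9+7 = 45
DC → P7 → V6 → C1 → X2 → F5 → DC: 10+7+11+10+9+12 = 59
DC → P7 → F5 → V6 → X2 → C1 → DC: 10+8+10+4+10+13 = 55
DC → P7 → F5 → V6 → C1 → X2 → DC: 10+8+10+11+10+7 = 56
DC → P7 → F5 → X2 → V6 → C1 → DC: 10+8+9+4+11+13 = 55
DC → P7 → F5 → X2 → C1 → V6 → DC: 10+8+9+10+11+3 = 51
DC → P7 → F5 → C1 → V6 → X2 → DC: 10+8+1+11+4+7 = 41
DC → P7 → F5 → C1 → X2 → V6 → DC: 10+8+1+10+4+3 = 36
DC → P7 → X2 → V6 → F5 → C1 → DC: 10+3+4+10+1+13 = 41
DC → P7 → X2 → V6 → C1 → F5 → DC: 10+3+4+11+1+12 = 41
… (46 more)
DC → V6 → X2 → P7 → F5 → C1 → DC: 3+4+3+8+1+13 = 32  ← best
The minimum is 32.
One optimal route: DC → V6 → X2 → P7 → F5 → C1 → DC (or its reverse).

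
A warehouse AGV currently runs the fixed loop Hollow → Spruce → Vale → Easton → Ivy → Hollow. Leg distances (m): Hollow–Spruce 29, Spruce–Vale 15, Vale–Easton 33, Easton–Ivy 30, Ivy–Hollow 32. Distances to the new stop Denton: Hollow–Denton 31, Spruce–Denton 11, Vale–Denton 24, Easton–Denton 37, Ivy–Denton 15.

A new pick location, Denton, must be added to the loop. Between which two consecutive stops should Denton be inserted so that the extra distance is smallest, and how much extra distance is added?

Insertion cost between consecutive stops i–j is d(i,Denton) + d(Denton,j) − d(i,j):
  between Hollow and Spruce: 31 + 11 − 29 = 13
  between Spruce and Vale: 11 + 24 − 15 = 20
  between Vale and Easton: 24 + 37 − 33 = 28
  between Easton and Ivy: 37 + 15 − 30 = 22
  between Ivy and Hollow: 15 + 31 − 32 = 14
Cheapest insertion is between Hollow and Spruce, adding 13.
New total = 139 + 13 = 152.

+13 m — insert Denton between Hollow and Spruce.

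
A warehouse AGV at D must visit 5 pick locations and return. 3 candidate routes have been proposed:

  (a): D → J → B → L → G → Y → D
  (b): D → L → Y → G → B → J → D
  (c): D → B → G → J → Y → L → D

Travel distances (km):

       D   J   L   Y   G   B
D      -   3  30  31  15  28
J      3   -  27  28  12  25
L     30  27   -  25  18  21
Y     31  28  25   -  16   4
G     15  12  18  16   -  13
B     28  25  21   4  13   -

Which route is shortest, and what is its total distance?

112 km — (b) is the shortest.

(a): 3 + 25 + 21 + 18 + 16 + 31 = 114
(b): 30 + 25 + 16 + 13 + 25 + 3 = 112
(c): 28 + 13 + 12 + 28 + 25 + 30 = 136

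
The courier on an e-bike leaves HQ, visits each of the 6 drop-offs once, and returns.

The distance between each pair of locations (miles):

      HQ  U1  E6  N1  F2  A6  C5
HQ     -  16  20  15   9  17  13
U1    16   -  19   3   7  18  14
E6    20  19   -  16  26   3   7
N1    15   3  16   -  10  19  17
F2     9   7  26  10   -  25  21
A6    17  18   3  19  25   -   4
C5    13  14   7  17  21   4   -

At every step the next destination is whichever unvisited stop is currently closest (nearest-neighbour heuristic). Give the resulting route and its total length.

HQ → [F2:9 / C5:13 / N1:15 / U1:16 / A6:17 / E6:20] → F2 (9)
F2 → [U1:7 / N1:10 / C5:21 / A6:25 / E6:26] → U1 (7)
U1 → [N1:3 / C5:14 / A6:18 / E6:19] → N1 (3)
N1 → [E6:16 / C5:17 / A6:19] → E6 (16)
E6 → [A6:3 / C5:7] → A6 (3)
A6 → [C5:4] → C5 (4)
Return C5→HQ: 13.
Total = 9 + 7 + 3 + 16 + 3 + 4 + 13 = 55.

Total distance 55 miles via the nearest-neighbour route HQ → F2 → U1 → N1 → E6 → A6 → C5 → HQ.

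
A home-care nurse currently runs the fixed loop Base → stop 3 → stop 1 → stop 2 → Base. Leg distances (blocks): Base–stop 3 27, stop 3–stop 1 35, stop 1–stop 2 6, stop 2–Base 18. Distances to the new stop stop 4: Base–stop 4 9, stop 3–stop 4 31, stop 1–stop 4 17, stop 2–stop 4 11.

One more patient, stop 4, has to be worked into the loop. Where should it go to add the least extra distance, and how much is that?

Insertion cost between consecutive stops i–j is d(i,stop 4) + d(stop 4,j) − d(i,j):
  between Base and stop 3: 9 + 31 − 27 = 13
  between stop 3 and stop 1: 31 + 17 − 35 = 13
  between stop 1 and stop 2: 17 + 11 − 6 = 22
  between stop 2 and Base: 11 + 9 − 18 = 2
Cheapest insertion is between stop 2 and Base, adding 2.
New total = 86 + 2 = 88.

+2 blocks — insert stop 4 between stop 2 and Base.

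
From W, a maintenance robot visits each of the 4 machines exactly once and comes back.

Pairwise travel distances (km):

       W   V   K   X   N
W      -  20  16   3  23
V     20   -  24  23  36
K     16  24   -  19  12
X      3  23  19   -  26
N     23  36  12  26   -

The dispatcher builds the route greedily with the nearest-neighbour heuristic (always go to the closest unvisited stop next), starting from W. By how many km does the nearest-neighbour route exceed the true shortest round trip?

From W: X=3, K=16, V=20, N=23 → choose X (3).
From X: K=19, V=23, N=26 → choose K (19).
From K: N=12, V=24 → choose N (12).
From N: V=36 → choose V (36).
NN route W → X → K → N → V → W costs 90.
Optimal: W → V → K → N → X → W costs 85 (by enumerating all 12 distinct tours).
Excess = 90 − 85 = 5.

Excess over optimum: 5 km.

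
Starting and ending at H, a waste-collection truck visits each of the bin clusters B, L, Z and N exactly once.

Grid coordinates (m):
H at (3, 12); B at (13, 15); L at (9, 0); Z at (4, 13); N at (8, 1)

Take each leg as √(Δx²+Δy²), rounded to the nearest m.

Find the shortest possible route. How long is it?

There are 12 distinct closed tours to check (reversals are equivalent).
H - B - L - Z - N - H: 10+16+14+13+12 = 65
H - B - L - N - Z - H: 10+16+1+13+1 = 41
H - B - Z - L - N - H: 10+9+14+1+12 = 46
H - B - Z - N - L - H: 10+9+13+1+13 = 46
H - B - N - L - Z - H: 10+15+1+14+1 = 41
H - B - N - Z - L - H: 10+15+13+14+13 = 65
H - L - B - Z - N - H: 13+16+9+13+12 = 63
H - L - B - N - Z - H: 13+16+15+13+1 = 58
H - L - Z - B - N - H: 13+14+9+15+12 = 63
H - L - N - B - Z - H: 13+1+15+9+1 = 39
H - Z - B - L - N - H: 1+9+16+1+12 = 39
H - Z - L - B - N - H: 1+14+16+15+12 = 58
The minimum is 39.
One optimal route: H → L → N → B → Z → H (or its reverse).

39 m — the shortest possible round trip.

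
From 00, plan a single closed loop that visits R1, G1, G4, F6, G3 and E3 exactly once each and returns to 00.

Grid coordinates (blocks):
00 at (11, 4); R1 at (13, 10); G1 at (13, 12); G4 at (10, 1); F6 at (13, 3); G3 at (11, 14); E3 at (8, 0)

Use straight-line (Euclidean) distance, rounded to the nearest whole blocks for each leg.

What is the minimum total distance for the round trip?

00→R1→G1→G4→F6→G3→E3→00: 6+2+11+4+11+14+5 = 53
00→R1→G1→G4→F6→E3→G3→00: 6+2+11+4+6+14+10 = 53
00→R1→G1→G4→G3→F6→E3→00: 6+2+11+13+11+6+5 = 54
00→R1→G1→G4→G3→E3→F6→00: 6+2+11+13+14+6+2 = 54
00→R1→G1→G4→E3→F6→G3→00: 6+2+11+2+6+11+10 = 48
00→R1→G1→G4→E3→G3→F6→00: 6+2+11+2+14+11+2 = 48
00→R1→G1→F6→G4→G3→E3→00: 6+2+9+4+13+14+5 = 53
00→R1→G1→F6→G4→E3→G3→00: 6+2+9+4+2+14+10 = 47
… (352 more)
00→R1→G1→G3→F6→G4→E3→00: 6+2+3+11+4+2+5 = 33  ← best
The minimum is 33.
One optimal route: 00 → R1 → G1 → G3 → F6 → G4 → E3 → 00 (or its reverse).

Shortest round trip = 33 blocks.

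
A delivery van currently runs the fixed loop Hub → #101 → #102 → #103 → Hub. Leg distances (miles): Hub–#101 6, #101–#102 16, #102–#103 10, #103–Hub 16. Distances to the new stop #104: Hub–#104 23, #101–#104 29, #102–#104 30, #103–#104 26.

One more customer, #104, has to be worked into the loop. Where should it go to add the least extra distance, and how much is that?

Adding 33 miles by placing #104 on the #103–Hub leg.

Insertion cost between consecutive stops i–j is d(i,#104) + d(#104,j) − d(i,j):
  between Hub and #101: 23 + 29 − 6 = 46
  between #101 and #102: 29 + 30 − 16 = 43
  between #102 and #103: 30 + 26 − 10 = 46
  between #103 and Hub: 26 + 23 − 16 = 33
Cheapest insertion is between #103 and Hub, adding 33.
New total = 48 + 33 = 81.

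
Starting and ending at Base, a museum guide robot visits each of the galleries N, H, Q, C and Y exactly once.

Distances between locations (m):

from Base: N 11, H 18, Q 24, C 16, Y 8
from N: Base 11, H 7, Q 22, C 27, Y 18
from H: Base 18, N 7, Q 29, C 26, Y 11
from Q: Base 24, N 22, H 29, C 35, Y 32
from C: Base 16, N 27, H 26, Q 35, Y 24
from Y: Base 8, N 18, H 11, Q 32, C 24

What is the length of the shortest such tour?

There are 60 distinct closed tours to check (reversals are equivalent).
Base-N-H-Q-C-Y-Base: 11+7+29+35+24+8 = 114
Base-N-H-Q-Y-C-Base: 11+7+29+32+24+16 = 119
Base-N-H-C-Q-Y-Base: 11+7+26+35+32+8 = 119
Base-N-H-C-Y-Q-Base: 11+7+26+24+32+24 = 124
Base-N-H-Y-Q-C-Base: 11+7+11+32+35+16 = 112
Base-N-H-Y-C-Q-Base: 11+7+11+24+35+24 = 112
Base-N-Q-H-C-Y-Base: 11+22+29+26+24+8 = 120
Base-N-Q-H-Y-C-Base: 11+22+29+11+24+16 = 113
Base-N-Q-C-H-Y-Base: 11+22+35+26+11+8 = 113
Base-N-Q-C-Y-H-Base: 11+22+35+24+11+18 = 121
Base-N-Q-Y-H-C-Base: 11+22+32+11+26+16 = 118
Base-N-Q-Y-C-H-Base: 11+22+32+24+26+18 = 133
Base-N-C-H-Q-Y-Base: 11+27+26+29+32+8 = 133
Base-N-C-H-Y-Q-Base: 11+27+26+11+32+24 = 131
… (46 more)
Base-C-Q-N-H-Y-Base: 16+35+22+7+11+8 = 99  ← best
The minimum is 99.
One optimal route: Base → C → Q → N → H → Y → Base (or its reverse).

99 m — the shortest possible round trip.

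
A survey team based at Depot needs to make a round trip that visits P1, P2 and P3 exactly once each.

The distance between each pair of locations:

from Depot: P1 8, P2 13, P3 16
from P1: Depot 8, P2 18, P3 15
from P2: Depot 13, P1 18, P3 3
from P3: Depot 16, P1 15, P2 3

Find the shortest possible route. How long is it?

39 — the shortest possible round trip.

With 3 stops there are 3!/2 = 3 distinct round trips (a route and its reverse cost the same).
Depot → P1 → P2 → P3 → Depot: 8+18+3+16 = 45
Depot → P1 → P3 → P2 → Depot: 8+15+3+13 = 39
Depot → P2 → P1 → P3 → Depot: 13+18+15+16 = 62
The minimum is 39.
One optimal route: Depot → P1 → P3 → P2 → Depot (or its reverse).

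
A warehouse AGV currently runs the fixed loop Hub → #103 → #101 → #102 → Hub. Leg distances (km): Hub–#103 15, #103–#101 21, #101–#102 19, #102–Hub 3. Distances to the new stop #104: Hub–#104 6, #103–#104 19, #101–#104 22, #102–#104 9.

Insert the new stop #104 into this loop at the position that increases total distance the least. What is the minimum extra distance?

Insertion cost between consecutive stops i–j is d(i,#104) + d(#104,j) − d(i,j):
  between Hub and #103: 6 + 19 − 15 = 10
  between #103 and #101: 19 + 22 − 21 = 20
  between #101 and #102: 22 + 9 − 19 = 12
  between #102 and Hub: 9 + 6 − 3 = 12
Cheapest insertion is between Hub and #103, adding 10.
New total = 58 + 10 = 68.

+10 km — insert #104 between Hub and #103.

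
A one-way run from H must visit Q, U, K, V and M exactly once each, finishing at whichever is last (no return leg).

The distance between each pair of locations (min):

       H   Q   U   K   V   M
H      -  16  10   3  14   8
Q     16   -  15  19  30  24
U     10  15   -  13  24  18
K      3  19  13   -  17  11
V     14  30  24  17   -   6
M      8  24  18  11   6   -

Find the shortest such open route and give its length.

There are 5! = 120 possible orderings.
H→Q→U→K→V→M: 16+15+13+17+6 = 67
H→Q→U→K→M→V: 16+15+13+11+6 = 61
H→Q→U→V→K→M: 16+15+24+17+11 = 83
H→Q→U→V→M→K: 16+15+24+6+11 = 72
H→Q→U→M→K→V: 16+15+18+11+17 = 77
H→Q→U→M→V→K: 16+15+18+6+17 = 72
H→Q→K→U→V→M: 16+19+13+24+6 = 78
H→Q→K→U→M→V: 16+19+13+18+6 = 72
H→Q→K→V→U→M: 16+19+17+24+18 = 94
H→Q→K→V→M→U: 16+19+17+6+18 = 76
H→Q→K→M→U→V: 16+19+11+18+24 = 88
H→Q→K→M→V→U: 16+19+11+6+24 = 76
H→Q→V→U→K→M: 16+30+24+13+11 = 94
H→Q→V→U→M→K: 16+30+24+18+11 = 99
… (106 more)
H→K→V→M→U→Q: 3+17+6+18+15 = 59  ← best
The minimum is 59.
One shortest path: H → K → V → M → U → Q.

Minimum one-way distance = 59 min.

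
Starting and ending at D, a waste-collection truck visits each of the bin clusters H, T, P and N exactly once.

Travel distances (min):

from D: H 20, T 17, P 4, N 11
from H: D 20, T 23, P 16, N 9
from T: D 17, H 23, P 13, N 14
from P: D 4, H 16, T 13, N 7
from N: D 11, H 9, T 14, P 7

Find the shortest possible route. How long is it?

With 4 stops there are 4!/2 = 12 distinct round trips (a route and its reverse cost the same).
D - H - T - P - N - D: 20+23+13+7+11 = 74
D - H - T - N - P - D: 20+23+14+7+4 = 68
D - H - P - T - N - D: 20+16+13+14+11 = 74
D - H - P - N - T - D: 20+16+7+14+17 = 74
D - H - N - T - P - D: 20+9+14+13+4 = 60
D - H - N - P - T - D: 20+9+7+13+17 = 66
D - T - H - P - N - D: 17+23+16+7+11 = 74
D - T - H - N - P - D: 17+23+9+7+4 = 60
D - T - P - H - N - D: 17+13+16+9+11 = 66
D - T - N - H - P - D: 17+14+9+16+4 = 60
D - P - H - T - N - D: 4+16+23+14+11 = 68
D - P - T - H - N - D: 4+13+23+9+11 = 60
The minimum is 60.
One optimal route: D → H → N → T → P → D (or its reverse).

60 min — the shortest possible round trip.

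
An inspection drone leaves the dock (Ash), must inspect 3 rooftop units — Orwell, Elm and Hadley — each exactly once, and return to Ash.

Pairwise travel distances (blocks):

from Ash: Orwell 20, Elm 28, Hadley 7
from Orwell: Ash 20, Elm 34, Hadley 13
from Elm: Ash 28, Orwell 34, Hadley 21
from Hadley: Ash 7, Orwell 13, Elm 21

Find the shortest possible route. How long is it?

82 blocks — the shortest possible round trip.

With 3 stops there are 3!/2 = 3 distinct round trips (a route and its reverse cost the same).
Ash → Orwell → Elm → Hadley → Ash: 20+34+21+7 = 82
Ash → Orwell → Hadley → Elm → Ash: 20+13+21+28 = 82
Ash → Elm → Orwell → Hadley → Ash: 28+34+13+7 = 82
The minimum is 82.
One optimal route: Ash → Orwell → Elm → Hadley → Ash (or its reverse).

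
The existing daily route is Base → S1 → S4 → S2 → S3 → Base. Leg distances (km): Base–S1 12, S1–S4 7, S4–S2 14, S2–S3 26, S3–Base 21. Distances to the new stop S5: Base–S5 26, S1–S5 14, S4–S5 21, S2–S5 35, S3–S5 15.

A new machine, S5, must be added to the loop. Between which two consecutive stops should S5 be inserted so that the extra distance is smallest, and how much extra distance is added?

+20 km — insert S5 between S3 and Base.

Insertion cost between consecutive stops i–j is d(i,S5) + d(S5,j) − d(i,j):
  between Base and S1: 26 + 14 − 12 = 28
  between S1 and S4: 14 + 21 − 7 = 28
  between S4 and S2: 21 + 35 − 14 = 42
  between S2 and S3: 35 + 15 − 26 = 24
  between S3 and Base: 15 + 26 − 21 = 20
Cheapest insertion is between S3 and Base, adding 20.
New total = 80 + 20 = 100.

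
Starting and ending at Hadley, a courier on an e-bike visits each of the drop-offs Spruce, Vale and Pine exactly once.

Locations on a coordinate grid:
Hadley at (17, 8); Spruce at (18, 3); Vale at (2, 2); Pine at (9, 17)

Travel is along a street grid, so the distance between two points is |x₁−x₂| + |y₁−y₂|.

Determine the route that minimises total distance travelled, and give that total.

Shortest round trip = 62.

Hadley→Spruce→Vale→Pine→Hadley: 6+17+22+17 = 62
Hadley→Spruce→Pine→Vale→Hadley: 6+23+22+21 = 72
Hadley→Vale→Spruce→Pine→Hadley: 21+17+23+17 = 78
The minimum is 62.
One optimal route: Hadley → Spruce → Vale → Pine → Hadley (or its reverse).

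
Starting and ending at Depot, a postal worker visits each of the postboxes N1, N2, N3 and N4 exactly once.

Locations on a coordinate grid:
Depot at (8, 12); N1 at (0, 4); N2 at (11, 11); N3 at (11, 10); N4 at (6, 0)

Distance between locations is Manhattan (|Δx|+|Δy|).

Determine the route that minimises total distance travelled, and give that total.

46 — the shortest possible round trip.

There are 12 distinct closed tours to check (reversals are equivalent).
Depot → N1 → N2 → N3 → N4 → Depot: 16+18+1+15+14 = 64
Depot → N1 → N2 → N4 → N3 → Depot: 16+18+16+15+5 = 70
Depot → N1 → N3 → N2 → N4 → Depot: 16+17+1+16+14 = 64
Depot → N1 → N3 → N4 → N2 → Depot: 16+17+15+16+4 = 68
Depot → N1 → N4 → N2 → N3 → Depot: 16+10+16+1+5 = 48
Depot → N1 → N4 → N3 → N2 → Depot: 16+10+15+1+4 = 46
Depot → N2 → N1 → N3 → N4 → Depot: 4+18+17+15+14 = 68
Depot → N2 → N1 → N4 → N3 → Depot: 4+18+10+15+5 = 52
Depot → N2 → N3 → N1 → N4 → Depot: 4+1+17+10+14 = 46
Depot → N2 → N4 → N1 → N3 → Depot: 4+16+10+17+5 = 52
Depot → N3 → N1 → N2 → N4 → Depot: 5+17+18+16+14 = 70
Depot → N3 → N2 → N1 → N4 → Depot: 5+1+18+10+14 = 48
The minimum is 46.
One optimal route: Depot → N1 → N4 → N3 → N2 → Depot (or its reverse).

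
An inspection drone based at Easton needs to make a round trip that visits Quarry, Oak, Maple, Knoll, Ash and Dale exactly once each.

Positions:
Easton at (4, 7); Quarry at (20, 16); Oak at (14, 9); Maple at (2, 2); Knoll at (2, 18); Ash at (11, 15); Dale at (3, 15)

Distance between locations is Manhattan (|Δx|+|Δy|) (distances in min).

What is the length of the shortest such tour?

Minimum total distance: 70 min.

There are 360 distinct closed tours to check (reversals are equivalent).
Easton - Quarry - Oak - Maple - Knoll - Ash - Dale - Easton: 25+13+19+16+12+8+9 = 102
Easton - Quarry - Oak - Maple - Knoll - Dale - Ash - Easton: 25+13+19+16+4+8+15 = 100
Easton - Quarry - Oak - Maple - Ash - Knoll - Dale - Easton: 25+13+19+22+12+4+9 = 104
Easton - Quarry - Oak - Maple - Ash - Dale - Knoll - Easton: 25+13+19+22+8+4+13 = 104
Easton - Quarry - Oak - Maple - Dale - Knoll - Ash - Easton: 25+13+19+14+4+12+15 = 102
Easton - Quarry - Oak - Maple - Dale - Ash - Knoll - Easton: 25+13+19+14+8+12+13 = 104
Easton - Quarry - Oak - Knoll - Maple - Ash - Dale - Easton: 25+13+21+16+22+8+9 = 114
Easton - Quarry - Oak - Knoll - Maple - Dale - Ash - Easton: 25+13+21+16+14+8+15 = 112
… (352 more)
Easton - Oak - Quarry - Ash - Dale - Knoll - Maple - Easton: 12+13+10+8+4+16+7 = 70  ← best
The minimum is 70.
One optimal route: Easton → Oak → Quarry → Ash → Dale → Knoll → Maple → Easton (or its reverse).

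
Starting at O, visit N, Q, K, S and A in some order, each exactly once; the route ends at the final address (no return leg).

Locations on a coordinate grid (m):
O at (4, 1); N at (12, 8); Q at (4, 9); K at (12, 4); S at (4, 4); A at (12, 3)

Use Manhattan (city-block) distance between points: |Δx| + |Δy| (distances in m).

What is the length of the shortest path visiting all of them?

Shortest open route: 22 m.

There are 5! = 120 possible orderings.
O - N - Q - K - S - A: 15+9+13+8+9 = 54
O - N - Q - K - A - S: 15+9+13+1+9 = 47
O - N - Q - S - K - A: 15+9+5+8+1 = 38
O - N - Q - S - A - K: 15+9+5+9+1 = 39
O - N - Q - A - K - S: 15+9+14+1+8 = 47
O - N - Q - A - S - K: 15+9+14+9+8 = 55
O - N - K - Q - S - A: 15+4+13+5+9 = 46
O - N - K - Q - A - S: 15+4+13+14+9 = 55
O - N - K - S - Q - A: 15+4+8+5+14 = 46
O - N - K - S - A - Q: 15+4+8+9+14 = 50
O - N - K - A - Q - S: 15+4+1+14+5 = 39
O - N - K - A - S - Q: 15+4+1+9+5 = 34
O - N - S - Q - K - A: 15+12+5+13+1 = 46
O - N - S - Q - A - K: 15+12+5+14+1 = 47
… (106 more)
O - S - Q - N - K - A: 3+5+9+4+1 = 22  ← best
The minimum is 22.
One shortest path: O → S → Q → N → K → A.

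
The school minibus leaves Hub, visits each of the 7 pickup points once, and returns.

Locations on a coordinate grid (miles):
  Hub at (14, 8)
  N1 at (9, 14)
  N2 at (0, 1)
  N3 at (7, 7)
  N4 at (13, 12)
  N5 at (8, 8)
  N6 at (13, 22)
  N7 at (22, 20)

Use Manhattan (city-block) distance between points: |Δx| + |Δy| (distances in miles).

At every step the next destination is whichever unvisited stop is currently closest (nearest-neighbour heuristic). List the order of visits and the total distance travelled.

98 miles along Hub → N4 → N1 → N5 → N3 → N2 → N6 → N7 → Hub.

At Hub the remaining stops are N4 5, N5 6, N3 8, N1 11, N6 15, N7 20, N2 21; go to N4.
At N4 the remaining stops are N1 6, N5 9, N6 10, N3 11, N7 17, N2 24; go to N1.
At N1 the remaining stops are N5 7, N3 9, N6 12, N7 19, N2 22; go to N5.
At N5 the remaining stops are N3 2, N2 15, N6 19, N7 26; go to N3.
At N3 the remaining stops are N2 13, N6 21, N7 28; go to N2.
At N2 the remaining stops are N6 34, N7 41; go to N6.
At N6 the remaining stops are N7 11; go to N7.
Return N7→Hub: 20.
Total = 5 + 6 + 7 + 2 + 13 + 34 + 11 + 20 = 98.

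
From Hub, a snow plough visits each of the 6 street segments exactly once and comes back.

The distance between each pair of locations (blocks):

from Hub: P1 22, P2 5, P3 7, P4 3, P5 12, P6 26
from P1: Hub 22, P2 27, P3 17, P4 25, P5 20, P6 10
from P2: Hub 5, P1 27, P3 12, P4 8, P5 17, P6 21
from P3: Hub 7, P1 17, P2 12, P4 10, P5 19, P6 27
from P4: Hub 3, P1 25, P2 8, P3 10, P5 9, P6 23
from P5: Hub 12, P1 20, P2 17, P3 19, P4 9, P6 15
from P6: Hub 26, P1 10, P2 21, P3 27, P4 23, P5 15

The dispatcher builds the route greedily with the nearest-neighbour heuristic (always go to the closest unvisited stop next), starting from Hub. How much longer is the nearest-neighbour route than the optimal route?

Hub: P4=3, P2=5, P3=7, P5=12, P1=22, P6=26 ⇒ P4
P4: P2=8, P5=9, P3=10, P6=23, P1=25 ⇒ P2
P2: P3=12, P5=17, P6=21, P1=27 ⇒ P3
P3: P1=17, P5=19, P6=27 ⇒ P1
P1: P6=10, P5=20 ⇒ P6
P6: P5=15 ⇒ P5
NN route Hub → P4 → P2 → P3 → P1 → P6 → P5 → Hub costs 77.
Optimal: Hub → P2 → P3 → P1 → P6 → P5 → P4 → Hub costs 71 (by enumerating all 360 distinct tours).
Excess = 77 − 71 = 6.

6 blocks longer than the optimal tour.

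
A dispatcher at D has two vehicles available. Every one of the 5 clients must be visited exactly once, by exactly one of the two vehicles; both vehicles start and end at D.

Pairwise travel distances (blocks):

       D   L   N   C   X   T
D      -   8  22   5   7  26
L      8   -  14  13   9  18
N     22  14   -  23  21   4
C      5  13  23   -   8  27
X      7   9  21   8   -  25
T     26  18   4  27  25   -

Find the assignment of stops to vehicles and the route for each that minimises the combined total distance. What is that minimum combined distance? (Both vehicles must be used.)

68 blocks — the smallest possible combined total.

Try each way of splitting the stops between the two vehicles (each non-empty) and, for each split, find the best tour for each vehicle:
  {L} + {N, C, X, T}: 16 + 64 = 80
  {N} + {L, C, X, T}: 44 + 64 = 108
  {L, N} + {C, X, T}: 44 + 64 = 108
  {C} + {L, N, X, T}: 10 + 58 = 68
  {L, C} + {N, X, T}: 26 + 58 = 84
  {N, C} + {L, X, T}: 50 + 58 = 108
  … (15 splits in total)
Best: vehicle 1 D → C → D = 10; vehicle 2 D → L → N → T → X → D = 58; combined 68.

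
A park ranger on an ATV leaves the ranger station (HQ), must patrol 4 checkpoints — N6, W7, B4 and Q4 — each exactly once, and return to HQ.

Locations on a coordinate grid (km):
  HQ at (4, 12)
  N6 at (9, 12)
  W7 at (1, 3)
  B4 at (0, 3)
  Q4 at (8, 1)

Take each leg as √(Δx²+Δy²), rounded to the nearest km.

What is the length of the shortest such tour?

Shortest round trip = 34 km.

With 4 stops there are 4!/2 = 12 distinct round trips (a route and its reverse cost the same).
HQ→N6→W7→B4→Q4→HQ: 5+12+1+8+12 = 38
HQ→N6→W7→Q4→B4→HQ: 5+12+7+8+10 = 42
HQ→N6→B4→W7→Q4→HQ: 5+13+1+7+12 = 38
HQ→N6→B4→Q4→W7→HQ: 5+13+8+7+9 = 42
HQ→N6→Q4→W7→B4→HQ: 5+11+7+1+10 = 34
HQ→N6→Q4→B4→W7→HQ: 5+11+8+1+9 = 34
HQ→W7→N6→B4→Q4→HQ: 9+12+13+8+12 = 54
HQ→W7→N6→Q4→B4→HQ: 9+12+11+8+10 = 50
HQ→W7→B4→N6→Q4→HQ: 9+1+13+11+12 = 46
HQ→W7→Q4→N6→B4→HQ: 9+7+11+13+10 = 50
HQ→B4→N6→W7→Q4→HQ: 10+13+12+7+12 = 54
HQ→B4→W7→N6→Q4→HQ: 10+1+12+11+12 = 46
The minimum is 34.
One optimal route: HQ → N6 → Q4 → W7 → B4 → HQ (or its reverse).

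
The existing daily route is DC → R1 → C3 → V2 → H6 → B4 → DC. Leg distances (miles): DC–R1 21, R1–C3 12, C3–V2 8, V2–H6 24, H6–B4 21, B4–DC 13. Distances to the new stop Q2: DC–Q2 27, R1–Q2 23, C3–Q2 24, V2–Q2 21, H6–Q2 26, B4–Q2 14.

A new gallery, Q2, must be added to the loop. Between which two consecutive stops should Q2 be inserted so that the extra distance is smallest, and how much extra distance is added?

Insertion cost between consecutive stops i–j is d(i,Q2) + d(Q2,j) − d(i,j):
  between DC and R1: 27 + 23 − 21 = 29
  between R1 and C3: 23 + 24 − 12 = 35
  between C3 and V2: 24 + 21 − 8 = 37
  between V2 and H6: 21 + 26 − 24 = 23
  between H6 and B4: 26 + 14 − 21 = 19
  between B4 and DC: 14 + 27 − 13 = 28
Cheapest insertion is between H6 and B4, adding 19.
New total = 99 + 19 = 118.

Adding 19 miles by placing Q2 on the H6–B4 leg.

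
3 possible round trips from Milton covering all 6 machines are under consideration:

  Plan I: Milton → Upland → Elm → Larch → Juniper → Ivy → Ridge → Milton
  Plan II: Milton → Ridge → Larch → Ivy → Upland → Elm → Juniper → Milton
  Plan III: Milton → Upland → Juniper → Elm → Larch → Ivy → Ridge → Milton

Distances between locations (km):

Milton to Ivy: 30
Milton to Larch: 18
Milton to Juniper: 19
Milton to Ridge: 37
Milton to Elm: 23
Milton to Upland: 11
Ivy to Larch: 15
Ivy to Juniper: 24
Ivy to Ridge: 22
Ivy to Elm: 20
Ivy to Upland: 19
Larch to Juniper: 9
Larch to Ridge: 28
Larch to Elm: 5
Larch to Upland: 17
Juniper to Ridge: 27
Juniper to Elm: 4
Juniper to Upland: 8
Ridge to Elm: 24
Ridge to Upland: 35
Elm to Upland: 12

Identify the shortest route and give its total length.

102 km — Plan III is the shortest.

Plan I: 11 + 12 + 5 + 9 + 24 + 22 + 37 = 120
Plan II: 37 + 28 + 15 + 19 + 12 + 4 + 19 = 134
Plan III: 11 + 8 + 4 + 5 + 15 + 22 + 37 = 102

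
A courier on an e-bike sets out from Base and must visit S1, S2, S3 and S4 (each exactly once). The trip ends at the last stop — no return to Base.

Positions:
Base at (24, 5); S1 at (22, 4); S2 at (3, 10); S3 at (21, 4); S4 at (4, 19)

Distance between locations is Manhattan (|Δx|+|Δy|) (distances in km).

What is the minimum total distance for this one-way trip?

There are 4! = 24 possible orderings.
Base→S1→S2→S3→S4: 3+25+24+32 = 84
Base→S1→S2→S4→S3: 3+25+10+32 = 70
Base→S1→S3→S2→S4: 3+1+24+10 = 38
Base→S1→S3→S4→S2: 3+1+32+10 = 46
Base→S1→S4→S2→S3: 3+33+10+24 = 70
Base→S1→S4→S3→S2: 3+33+32+24 = 92
Base→S2→S1→S3→S4: 26+25+1+32 = 84
Base→S2→S1→S4→S3: 26+25+33+32 = 116
Base→S2→S3→S1→S4: 26+24+1+33 = 84
Base→S2→S3→S4→S1: 26+24+32+33 = 115
Base→S2→S4→S1→S3: 26+10+33+1 = 70
Base→S2→S4→S3→S1: 26+10+32+1 = 69
Base→S3→S1→S2→S4: 4+1+25+10 = 40
Base→S3→S1→S4→S2: 4+1+33+10 = 48
… (10 more)
The minimum is 38.
One shortest path: Base → S1 → S3 → S2 → S4.

38 km — the minimum one-way total.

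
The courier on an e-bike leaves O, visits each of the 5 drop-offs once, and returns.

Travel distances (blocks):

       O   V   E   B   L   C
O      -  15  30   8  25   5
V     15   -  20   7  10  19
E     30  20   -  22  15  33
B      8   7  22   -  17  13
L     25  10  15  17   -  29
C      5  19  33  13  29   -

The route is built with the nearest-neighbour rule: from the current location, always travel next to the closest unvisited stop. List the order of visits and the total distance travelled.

Nearest-neighbour total = 80 blocks; route O → C → B → V → L → E → O.

From O: distances to unvisited — C=5, B=8, V=15, L=25, E=30. Nearest is C (5).
From C: distances to unvisited — B=13, V=19, L=29, E=33. Nearest is B (13).
From B: distances to unvisited — V=7, L=17, E=22. Nearest is V (7).
From V: distances to unvisited — L=10, E=20. Nearest is L (10).
From L: distances to unvisited — E=15. Nearest is E (15).
Return E→O: 30.
Total = 5 + 13 + 7 + 10 + 15 + 30 = 80.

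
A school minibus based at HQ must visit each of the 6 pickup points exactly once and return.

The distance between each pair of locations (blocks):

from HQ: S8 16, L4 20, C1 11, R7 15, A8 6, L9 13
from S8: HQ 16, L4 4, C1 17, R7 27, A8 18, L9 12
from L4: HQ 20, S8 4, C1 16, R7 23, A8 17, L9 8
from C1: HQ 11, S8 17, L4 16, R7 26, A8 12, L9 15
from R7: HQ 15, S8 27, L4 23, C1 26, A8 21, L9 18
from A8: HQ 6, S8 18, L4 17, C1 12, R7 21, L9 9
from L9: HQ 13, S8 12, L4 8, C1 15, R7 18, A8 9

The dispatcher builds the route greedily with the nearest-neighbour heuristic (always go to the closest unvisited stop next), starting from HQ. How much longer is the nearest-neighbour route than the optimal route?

HQ: A8=6, C1=11, L9=13, R7=15, S8=16, L4=20 ⇒ A8
A8: L9=9, C1=12, L4=17, S8=18, R7=21 ⇒ L9
L9: L4=8, S8=12, C1=15, R7=18 ⇒ L4
L4: S8=4, C1=16, R7=23 ⇒ S8
S8: C1=17, R7=27 ⇒ C1
C1: R7=26 ⇒ R7
NN route HQ → A8 → L9 → L4 → S8 → C1 → R7 → HQ costs 85.
Optimal: HQ → R7 → L9 → L4 → S8 → C1 → A8 → HQ costs 80 (by enumerating all 360 distinct tours).
Excess = 85 − 80 = 5.

5 blocks longer than the optimal tour.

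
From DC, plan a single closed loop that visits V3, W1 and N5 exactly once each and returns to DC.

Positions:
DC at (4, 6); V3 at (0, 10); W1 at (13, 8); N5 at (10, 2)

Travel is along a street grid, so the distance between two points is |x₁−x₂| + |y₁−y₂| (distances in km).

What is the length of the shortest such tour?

There are 3 distinct closed tours to check (reversals are equivalent).
DC - V3 - W1 - N5 - DC: 8+15+9+10 = 42
DC - V3 - N5 - W1 - DC: 8+18+9+11 = 46
DC - W1 - V3 - N5 - DC: 11+15+18+10 = 54
The minimum is 42.
One optimal route: DC → V3 → W1 → N5 → DC (or its reverse).

Minimum total distance: 42 km.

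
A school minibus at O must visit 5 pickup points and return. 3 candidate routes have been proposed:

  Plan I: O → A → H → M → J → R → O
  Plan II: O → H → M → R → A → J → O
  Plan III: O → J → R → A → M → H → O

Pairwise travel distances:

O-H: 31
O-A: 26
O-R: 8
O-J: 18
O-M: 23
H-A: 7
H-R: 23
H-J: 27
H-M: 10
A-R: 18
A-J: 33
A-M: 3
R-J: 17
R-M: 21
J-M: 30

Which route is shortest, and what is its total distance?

Shortest is Plan III, total 97.

Plan I: 26 + 7 + 10 + 30 + 17 + 8 = 98
Plan II: 31 + 10 + 21 + 18 + 33 + 18 = 131
Plan III: 18 + 17 + 18 + 3 + 10 + 31 = 97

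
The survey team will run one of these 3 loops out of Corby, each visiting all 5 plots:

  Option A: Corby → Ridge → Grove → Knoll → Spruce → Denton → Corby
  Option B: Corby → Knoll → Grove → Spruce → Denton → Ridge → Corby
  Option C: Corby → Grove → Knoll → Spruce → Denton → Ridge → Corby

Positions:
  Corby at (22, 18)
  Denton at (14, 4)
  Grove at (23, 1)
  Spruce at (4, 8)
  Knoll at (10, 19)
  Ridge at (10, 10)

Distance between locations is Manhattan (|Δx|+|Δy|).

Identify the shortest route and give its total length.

Option A: 20 + 22 + 31 + 17 + 14 + 22 = 126
Option B: 13 + 31 + 26 + 14 + 10 + 20 = 114
Option C: 18 + 31 + 17 + 14 + 10 + 20 = 110

Shortest is Option C, total 110.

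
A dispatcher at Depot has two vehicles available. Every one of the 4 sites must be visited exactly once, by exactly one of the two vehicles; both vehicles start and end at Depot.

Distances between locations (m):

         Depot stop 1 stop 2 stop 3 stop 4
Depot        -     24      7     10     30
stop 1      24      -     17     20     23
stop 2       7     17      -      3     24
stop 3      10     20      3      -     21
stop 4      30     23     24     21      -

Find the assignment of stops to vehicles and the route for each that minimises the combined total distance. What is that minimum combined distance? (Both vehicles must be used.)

92 m — the smallest possible combined total.

Check every non-empty split of the stops between the two vehicles; for each half take its own optimal tour:
  {stop 1} + {stop 2, stop 3, stop 4}: 48 + 61 = 109
  {stop 2} + {stop 1, stop 3, stop 4}: 14 + 78 = 92
  {stop 1, stop 2} + {stop 3, stop 4}: 48 + 61 = 109
  {stop 3} + {stop 1, stop 2, stop 4}: 20 + 77 = 97
  {stop 1, stop 3} + {stop 2, stop 4}: 54 + 61 = 115
  {stop 2, stop 3} + {stop 1, stop 4}: 20 + 77 = 97
  … (7 splits in total)
Best: vehicle 1 Depot → stop 2 → Depot = 14; vehicle 2 Depot → stop 1 → stop 4 → stop 3 → Depot = 78; combined 92.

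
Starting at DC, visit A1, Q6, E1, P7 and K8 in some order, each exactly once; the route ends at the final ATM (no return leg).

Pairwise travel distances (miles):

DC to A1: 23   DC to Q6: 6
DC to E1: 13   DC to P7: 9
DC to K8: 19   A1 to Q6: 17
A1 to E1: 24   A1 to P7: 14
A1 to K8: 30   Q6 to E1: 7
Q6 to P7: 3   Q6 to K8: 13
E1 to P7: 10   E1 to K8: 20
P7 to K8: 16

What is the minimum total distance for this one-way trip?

There are 5! = 120 possible orderings.
DC - A1 - Q6 - E1 - P7 - K8: 23+17+7+10+16 = 73
DC - A1 - Q6 - E1 - K8 - P7: 23+17+7+20+16 = 83
DC - A1 - Q6 - P7 - E1 - K8: 23+17+3+10+20 = 73
DC - A1 - Q6 - P7 - K8 - E1: 23+17+3+16+20 = 79
DC - A1 - Q6 - K8 - E1 - P7: 23+17+13+20+10 = 83
DC - A1 - Q6 - K8 - P7 - E1: 23+17+13+16+10 = 79
DC - A1 - E1 - Q6 - P7 - K8: 23+24+7+3+16 = 73
DC - A1 - E1 - Q6 - K8 - P7: 23+24+7+13+16 = 83
DC - A1 - E1 - P7 - Q6 - K8: 23+24+10+3+13 = 73
DC - A1 - E1 - P7 - K8 - Q6: 23+24+10+16+13 = 86
DC - A1 - E1 - K8 - Q6 - P7: 23+24+20+13+3 = 83
DC - A1 - E1 - K8 - P7 - Q6: 23+24+20+16+3 = 86
DC - A1 - P7 - Q6 - E1 - K8: 23+14+3+7+20 = 67
DC - A1 - P7 - Q6 - K8 - E1: 23+14+3+13+20 = 73
… (106 more)
DC - Q6 - E1 - K8 - P7 - A1: 6+7+20+16+14 = 63  ← best
The minimum is 63.
One shortest path: DC → Q6 → E1 → K8 → P7 → A1.

Shortest open route: 63 miles.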